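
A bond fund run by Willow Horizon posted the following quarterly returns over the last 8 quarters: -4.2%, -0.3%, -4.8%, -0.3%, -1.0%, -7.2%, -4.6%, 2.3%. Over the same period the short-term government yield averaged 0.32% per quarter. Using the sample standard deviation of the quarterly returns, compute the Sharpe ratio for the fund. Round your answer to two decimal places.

Mean return r̄ = -20.10 / 8 = -2.5125%
Σ(r − r̄)² = 69.6488; sample σ = √(69.6488/7) = 3.1543%
Sharpe = (r̄ − rf) / σ = (-2.5125 − 0.32) / 3.1543 = -2.8325 / 3.1543 = -0.8980

-0.90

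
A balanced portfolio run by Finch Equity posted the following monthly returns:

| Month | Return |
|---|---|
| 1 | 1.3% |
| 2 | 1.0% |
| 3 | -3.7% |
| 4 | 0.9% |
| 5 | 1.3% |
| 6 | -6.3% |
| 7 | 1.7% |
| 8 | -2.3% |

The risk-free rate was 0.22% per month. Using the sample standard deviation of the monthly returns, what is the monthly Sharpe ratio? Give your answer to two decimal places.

-0.33

r̄ = (1.3 + 1 − 3.7 + 0.9 + 1.3 − 6.3 + 1.7 − 2.3) / 8 = -6.10 / 8 = -0.7625%
Sample σ = √[Σ(r − r̄)² / 7] = √[62.0988 / 7] = √8.8713 = 2.9785%
Sharpe = (r̄ − rf) / σ = (-0.7625 − 0.22) / 2.9785 = -0.9825 / 2.9785 = -0.3299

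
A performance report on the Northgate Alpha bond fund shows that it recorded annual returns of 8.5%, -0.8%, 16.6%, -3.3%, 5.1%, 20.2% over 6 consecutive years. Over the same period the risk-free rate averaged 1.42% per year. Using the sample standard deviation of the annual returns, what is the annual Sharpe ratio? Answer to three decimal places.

0.674

r̄ = (8.5 − 0.8 + 16.6 − 3.3 + 5.1 + 20.2) / 6 = 7.7167%
Sample std dev = √[436.1083 / 5] = 9.3393%
Sharpe = (r̄ − rf) / σ = (7.7167 − 1.42) / 9.3393 = 6.2967 / 9.3393 = 0.6742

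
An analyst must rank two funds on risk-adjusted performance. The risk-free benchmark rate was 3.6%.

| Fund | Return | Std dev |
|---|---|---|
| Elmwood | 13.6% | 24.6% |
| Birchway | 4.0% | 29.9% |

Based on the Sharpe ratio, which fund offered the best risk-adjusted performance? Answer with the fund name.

Elmwood

Elmwood: Sharpe ratio = (13.6% − 3.6%) / 24.6% = 0.407
Birchway: Sharpe ratio = (4.0% − 3.6%) / 29.9% = 0.013
Highest: Elmwood (0.407).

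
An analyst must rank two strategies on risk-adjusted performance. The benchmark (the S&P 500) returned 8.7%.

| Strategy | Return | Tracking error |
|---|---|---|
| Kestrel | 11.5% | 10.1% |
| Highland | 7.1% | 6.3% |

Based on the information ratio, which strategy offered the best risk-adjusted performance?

Kestrel: IR = (11.5% − 8.7%) / 10.1% = 0.277
Highland: IR = (7.1% − 8.7%) / 6.3% = -0.254
Highest: Kestrel (0.277).

Kestrel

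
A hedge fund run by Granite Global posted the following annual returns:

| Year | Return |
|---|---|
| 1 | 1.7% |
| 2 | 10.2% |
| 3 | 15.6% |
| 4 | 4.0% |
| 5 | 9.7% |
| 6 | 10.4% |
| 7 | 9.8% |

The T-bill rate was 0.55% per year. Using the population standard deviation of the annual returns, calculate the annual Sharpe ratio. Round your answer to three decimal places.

1.938

r̄ = (1.7 + 10.2 + 15.6 + 4 + 9.7 + 10.4 + 9.8) / 7 = 8.7714%
Population σ = √[Σ(r − r̄)² / 7] = √[126.0143 / 7] = √18.0020 = 4.2429%
Sharpe = (r̄ − rf) / σ = (8.7714 − 0.55) / 4.2429 = 8.2214 / 4.2429 = 1.9377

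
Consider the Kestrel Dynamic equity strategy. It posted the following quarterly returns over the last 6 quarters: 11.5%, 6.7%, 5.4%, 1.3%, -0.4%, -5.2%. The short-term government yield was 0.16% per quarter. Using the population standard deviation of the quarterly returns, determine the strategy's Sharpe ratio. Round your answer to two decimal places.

0.57

Mean return r̄ = 19.30 / 6 = 3.2167%
Σ(r − r̄)² = (11.5 − 3.2167)² + (6.7 − 3.2167)² + … = 173.1083
population σ = √(173.1083 / 6) = √28.8514 = 5.3713%
Sharpe = (r̄ − rf) / σ = (3.2167 − 0.16) / 5.3713 = 3.0567 / 5.3713 = 0.5691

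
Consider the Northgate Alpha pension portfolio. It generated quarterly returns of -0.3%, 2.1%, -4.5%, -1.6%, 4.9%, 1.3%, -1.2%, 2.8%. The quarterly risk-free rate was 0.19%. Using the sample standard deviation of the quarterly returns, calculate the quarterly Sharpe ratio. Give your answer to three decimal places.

μ = (-0.3 + 2.1 − 4.5 − 1.6 + 4.9 + 1.3 − 1.2 + 2.8) / 8 = 3.50 / 8 = 0.4375%
Sample σ = √[Σ(r − μ)² / 7] = √[60.7588 / 7] = √8.6798 = 2.9462%
Sharpe = (μ − rf) / σ = (0.4375 − 0.19) / 2.9462 = 0.2475 / 2.9462 = 0.0840

0.084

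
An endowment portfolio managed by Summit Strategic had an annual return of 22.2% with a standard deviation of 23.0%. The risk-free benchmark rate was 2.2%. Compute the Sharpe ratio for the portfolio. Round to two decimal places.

Sharpe = (Rp − Rf) / σp = (22.2% − 2.2%) / 23.0% = 20.00% / 23.0% = 0.8696

0.87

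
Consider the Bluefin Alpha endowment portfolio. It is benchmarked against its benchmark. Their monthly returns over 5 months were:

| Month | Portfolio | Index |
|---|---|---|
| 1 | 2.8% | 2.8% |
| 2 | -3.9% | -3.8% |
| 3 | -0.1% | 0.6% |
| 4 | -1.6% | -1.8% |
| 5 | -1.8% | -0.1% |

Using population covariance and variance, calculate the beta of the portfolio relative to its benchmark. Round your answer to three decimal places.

r̄p = -0.9200%,  r̄m = -0.4600%
Cov = Σ(rp − r̄p)(rm − r̄m) / 5 = 4.7088
Var(rm) = Σ(rm − r̄m)² / 5 = 4.9664
β = Cov / Var = 4.7088 / 4.9664 = 0.9481

0.948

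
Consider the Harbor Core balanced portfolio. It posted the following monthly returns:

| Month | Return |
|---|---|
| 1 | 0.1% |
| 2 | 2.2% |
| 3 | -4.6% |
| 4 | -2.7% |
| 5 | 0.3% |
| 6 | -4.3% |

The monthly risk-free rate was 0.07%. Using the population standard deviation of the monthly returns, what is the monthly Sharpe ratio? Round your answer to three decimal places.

r̄ = (0.1 + 2.2 − 4.6 − 2.7 + 0.3 − 4.3) / 6 = -9.00 / 6 = -1.5000%
Population σ = √[Σ(r − r̄)² / 6] = √[38.3800 / 6] = √6.3967 = 2.5292%
Sharpe = (r̄ − rf) / σ = (-1.5000 − 0.07) / 2.5292 = -1.5700 / 2.5292 = -0.6207

-0.621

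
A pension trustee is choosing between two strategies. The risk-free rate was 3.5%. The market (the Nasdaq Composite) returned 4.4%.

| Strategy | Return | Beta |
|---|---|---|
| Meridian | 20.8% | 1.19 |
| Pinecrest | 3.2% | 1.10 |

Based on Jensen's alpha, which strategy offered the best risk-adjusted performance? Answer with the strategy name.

Meridian: α = 20.8% − [3.5% + 1.19 × (4.4% − 3.5%)] = 16.229
Pinecrest: α = 3.2% − [3.5% + 1.10 × (4.4% − 3.5%)] = -1.290
Highest: Meridian (16.229).

Meridian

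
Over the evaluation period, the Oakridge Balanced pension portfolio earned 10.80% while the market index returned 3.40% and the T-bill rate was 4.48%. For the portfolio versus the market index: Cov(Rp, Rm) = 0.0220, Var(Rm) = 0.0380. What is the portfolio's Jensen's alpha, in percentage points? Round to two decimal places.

β = Cov / Var = 0.0220 / 0.0380 = 0.5789
E[R] = Rf + β(Rm − Rf) = 4.48% + 0.5789 × (3.40% − 4.48%) = 3.8548%
α = Rp − E[R] = 10.80% − 3.8548% = 6.9452

6.95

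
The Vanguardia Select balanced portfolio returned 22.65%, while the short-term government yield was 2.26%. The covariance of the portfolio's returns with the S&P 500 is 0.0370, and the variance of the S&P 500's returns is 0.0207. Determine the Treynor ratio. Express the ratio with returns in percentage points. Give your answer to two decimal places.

β = Cov / Var = 0.0370 / 0.0207 = 1.7874
Treynor = (Rp − Rf) / β = (22.65% − 2.26%) / 1.7874 = 20.39 / 1.7874 = 11.4076

11.41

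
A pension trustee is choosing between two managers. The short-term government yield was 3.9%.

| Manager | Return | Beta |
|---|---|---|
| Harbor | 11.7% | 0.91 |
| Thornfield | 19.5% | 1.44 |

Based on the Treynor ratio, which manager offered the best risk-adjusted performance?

Harbor: Treynor = (11.7% − 3.9%) / 0.91 = 8.571
Thornfield: Treynor = (19.5% − 3.9%) / 1.44 = 10.833
Highest: Thornfield (10.833).

Thornfield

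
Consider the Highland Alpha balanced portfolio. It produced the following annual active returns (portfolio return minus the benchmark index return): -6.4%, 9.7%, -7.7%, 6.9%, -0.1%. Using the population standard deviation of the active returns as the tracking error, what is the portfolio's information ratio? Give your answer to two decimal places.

r̄ = (-6.4 + 9.7 − 7.7 + 6.9 − 0.1) / 5 = 0.4800%
Σ(r − r̄)² = (-6.4 − 0.4800)² + (9.7 − 0.4800)² + (-7.7 − 0.4800)² + … = 240.8080
population σ = √(240.8080 / 5) = √48.1616 = 6.9399%
IR = r̄ / tracking error = 0.4800 / 6.9399 = 0.0692

0.07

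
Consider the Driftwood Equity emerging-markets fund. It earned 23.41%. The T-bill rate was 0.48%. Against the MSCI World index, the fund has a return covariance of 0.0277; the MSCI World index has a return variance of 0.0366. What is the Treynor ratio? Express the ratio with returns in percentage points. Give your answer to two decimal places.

30.30

β = Cov / Var = 0.0277 / 0.0366 = 0.7568
Treynor = (Rp − Rf) / β = (23.41% − 0.48%) / 0.7568 = 22.93 / 0.7568 = 30.2986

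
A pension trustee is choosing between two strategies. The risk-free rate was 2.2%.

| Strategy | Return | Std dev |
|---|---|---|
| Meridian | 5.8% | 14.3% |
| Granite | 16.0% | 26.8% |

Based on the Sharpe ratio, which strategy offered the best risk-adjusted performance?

Granite

Meridian: Sharpe ratio = (5.8% − 2.2%) / 14.3% = 0.252
Granite: Sharpe ratio = (16.0% − 2.2%) / 26.8% = 0.515
Highest: Granite (0.515).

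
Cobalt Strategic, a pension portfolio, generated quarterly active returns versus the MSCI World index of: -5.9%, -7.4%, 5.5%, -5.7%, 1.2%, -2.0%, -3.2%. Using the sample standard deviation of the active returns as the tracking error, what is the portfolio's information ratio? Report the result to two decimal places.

-0.55

r̄ = (-5.9 − 7.4 + 5.5 − 5.7 + 1.2 − 2 − 3.2) / 7 = -17.50 / 7 = -2.5000%
Sample std dev = √[124.2400 / 6] = 4.5505%
IR = r̄ / tracking error = -2.5000 / 4.5505 = -0.5494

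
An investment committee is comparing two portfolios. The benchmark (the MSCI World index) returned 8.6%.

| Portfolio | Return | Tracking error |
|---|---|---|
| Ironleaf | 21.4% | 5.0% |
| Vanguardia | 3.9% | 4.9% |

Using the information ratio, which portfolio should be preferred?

Ironleaf: IR = (21.4% − 8.6%) / 5.0% = 2.560
Vanguardia: IR = (3.9% − 8.6%) / 4.9% = -0.959
Highest: Ironleaf (2.560).

Ironleaf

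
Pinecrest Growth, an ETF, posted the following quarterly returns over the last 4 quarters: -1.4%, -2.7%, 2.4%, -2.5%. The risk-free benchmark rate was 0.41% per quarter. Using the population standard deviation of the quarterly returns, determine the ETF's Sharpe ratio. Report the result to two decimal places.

-0.71

r̄ = (-1.4 − 2.7 + 2.4 − 2.5) / 4 = -4.20 / 4 = -1.0500%
Population σ = √[Σ(r − r̄)² / 4] = √[16.8500 / 4] = √4.2125 = 2.0524%
Sharpe = (r̄ − rf) / σ = (-1.0500 − 0.41) / 2.0524 = -1.4600 / 2.0524 = -0.7114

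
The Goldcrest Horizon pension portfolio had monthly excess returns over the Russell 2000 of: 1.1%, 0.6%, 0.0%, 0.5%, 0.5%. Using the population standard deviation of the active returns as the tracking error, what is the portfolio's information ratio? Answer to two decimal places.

1.54

r̄ = (1.1 + 0.6 + 0 + 0.5 + 0.5) / 5 = 2.70 / 5 = 0.5400%
Population σ = √[Σ(r − r̄)² / 5] = √[0.6120 / 5] = √0.1224 = 0.3499%
IR = r̄ / tracking error = 0.5400 / 0.3499 = 1.5433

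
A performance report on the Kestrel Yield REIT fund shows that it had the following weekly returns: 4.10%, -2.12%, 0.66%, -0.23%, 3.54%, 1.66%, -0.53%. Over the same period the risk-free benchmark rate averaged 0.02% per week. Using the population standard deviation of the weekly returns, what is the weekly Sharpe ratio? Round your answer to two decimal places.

0.48

μ = (4.1 − 2.12 + 0.66 − 0.23 + 3.54 + 1.66 − 0.53) / 7 = 1.0114%
Population σ = √[Σ(r − μ)² / 7] = √[30.2001 / 7] = √4.3143 = 2.0771%
Sharpe = (μ − rf) / σ = (1.0114 − 0.02) / 2.0771 = 0.9914 / 2.0771 = 0.4773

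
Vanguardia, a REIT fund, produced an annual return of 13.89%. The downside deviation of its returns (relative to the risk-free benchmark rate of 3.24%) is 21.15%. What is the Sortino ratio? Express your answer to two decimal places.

Sortino = (Rp − Rf) / σd = (13.89% − 3.24%) / 21.15% = 10.65% / 21.15% = 0.5035

0.50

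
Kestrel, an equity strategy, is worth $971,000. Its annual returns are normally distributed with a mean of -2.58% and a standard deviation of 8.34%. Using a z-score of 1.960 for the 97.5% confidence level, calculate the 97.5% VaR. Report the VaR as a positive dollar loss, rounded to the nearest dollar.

Return at the 97.5% tail: μ − z·σ = -2.58% − 1.960 × 8.34% = -2.58 − 16.3464 = -18.9264%
VaR = −(-18.9264%) × $971,000 = 18.9264% × $971,000 = $183,775

$183,775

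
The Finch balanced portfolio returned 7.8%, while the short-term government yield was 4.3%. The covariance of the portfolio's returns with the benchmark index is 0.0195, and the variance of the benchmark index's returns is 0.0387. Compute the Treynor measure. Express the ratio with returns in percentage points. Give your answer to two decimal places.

6.95

β = Cov / Var = 0.0195 / 0.0387 = 0.5039
Treynor = (Rp − Rf) / β = (7.8% − 4.3%) / 0.5039 = 3.50 / 0.5039 = 6.9458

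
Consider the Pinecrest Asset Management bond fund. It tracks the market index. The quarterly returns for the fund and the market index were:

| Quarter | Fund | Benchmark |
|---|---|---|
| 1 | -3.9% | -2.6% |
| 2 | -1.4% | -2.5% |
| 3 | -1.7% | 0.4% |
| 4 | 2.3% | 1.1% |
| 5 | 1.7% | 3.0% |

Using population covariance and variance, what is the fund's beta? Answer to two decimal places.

0.87

r̄p = -0.6000%,  r̄m = -0.1200%
Cov = Σ(rp − r̄p)(rm − r̄m) / 5 = 4.0460
Var(rm) = Σ(rm − r̄m)² / 5 = 4.6616
β = Cov / Var = 4.0460 / 4.6616 = 0.8679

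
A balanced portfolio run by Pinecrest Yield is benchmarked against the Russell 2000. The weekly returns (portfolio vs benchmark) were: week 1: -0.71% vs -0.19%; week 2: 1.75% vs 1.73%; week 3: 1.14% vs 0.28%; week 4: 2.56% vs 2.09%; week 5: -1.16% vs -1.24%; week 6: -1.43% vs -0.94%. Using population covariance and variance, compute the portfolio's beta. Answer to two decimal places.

1.17

r̄p = 0.3583%,  r̄m = 0.2883%
Cov = Σ(rp − r̄p)(rm − r̄m) / 6 = 1.8324
Var(rm) = Σ(rm − r̄m)² / 6 = 1.5663
β = Cov / Var = 1.8324 / 1.5663 = 1.1699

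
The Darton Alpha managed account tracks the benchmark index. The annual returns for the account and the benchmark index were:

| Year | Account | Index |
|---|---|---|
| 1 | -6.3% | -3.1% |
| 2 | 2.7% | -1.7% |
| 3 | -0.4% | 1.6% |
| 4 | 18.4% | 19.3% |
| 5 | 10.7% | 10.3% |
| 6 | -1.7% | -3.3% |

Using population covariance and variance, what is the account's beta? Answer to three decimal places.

0.951

r̄p = 3.9000%,  r̄m = 3.8500%
Cov = Σ(rp − r̄p)(rm − r̄m) / 6 = 65.8583
Var(rm) = Σ(rm − r̄m)² / 6 = 69.2658
β = Cov / Var = 65.8583 / 69.2658 = 0.9508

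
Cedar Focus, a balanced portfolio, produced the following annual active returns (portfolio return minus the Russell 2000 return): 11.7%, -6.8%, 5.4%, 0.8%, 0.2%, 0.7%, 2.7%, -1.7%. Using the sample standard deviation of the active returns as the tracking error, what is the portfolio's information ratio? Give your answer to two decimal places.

Mean return r̄ = 13.00 / 8 = 1.6250%
Σ(r − r̄)² = 202.5150; sample σ = √(202.5150/7) = 5.3787%
IR = r̄ / tracking error = 1.6250 / 5.3787 = 0.3021

0.30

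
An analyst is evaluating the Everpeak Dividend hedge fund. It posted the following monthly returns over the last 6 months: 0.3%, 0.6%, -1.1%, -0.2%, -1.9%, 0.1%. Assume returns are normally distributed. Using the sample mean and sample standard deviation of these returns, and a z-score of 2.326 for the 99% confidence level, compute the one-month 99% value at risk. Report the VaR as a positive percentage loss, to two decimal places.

2.58

μ = (0.3 + 0.6 − 1.1 − 0.2 − 1.9 + 0.1) / 6 = -0.3667%
Sample σ = √[Σ(r − μ)² / 5] = √[4.5133 / 5] = √0.9027 = 0.9501%
VaR = −(μ − z·σ) = −(-0.3667 − 2.326 × 0.9501) = −(-2.5766) = 2.5766%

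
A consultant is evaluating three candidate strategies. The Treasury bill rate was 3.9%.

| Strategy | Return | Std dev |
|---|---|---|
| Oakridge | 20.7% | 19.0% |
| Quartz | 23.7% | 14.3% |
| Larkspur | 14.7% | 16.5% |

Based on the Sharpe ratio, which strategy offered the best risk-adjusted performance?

Oakridge: Sharpe ratio = (20.7% − 3.9%) / 19.0% = 0.884
Quartz: Sharpe ratio = (23.7% − 3.9%) / 14.3% = 1.385
Larkspur: Sharpe ratio = (14.7% − 3.9%) / 16.5% = 0.655
Highest: Quartz (1.385).

Quartz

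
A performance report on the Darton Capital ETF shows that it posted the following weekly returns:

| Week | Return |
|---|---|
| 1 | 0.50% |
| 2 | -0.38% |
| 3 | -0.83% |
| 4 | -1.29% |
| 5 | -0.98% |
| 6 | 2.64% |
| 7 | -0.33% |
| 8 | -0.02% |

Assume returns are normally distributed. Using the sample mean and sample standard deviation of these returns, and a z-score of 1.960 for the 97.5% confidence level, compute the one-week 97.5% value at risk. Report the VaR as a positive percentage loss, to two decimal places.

2.51

r̄ = (0.5 − 0.38 − 0.83 − 1.29 − 0.98 + 2.64 − 0.33 − 0.02) / 8 = -0.0863%
Σ(r − r̄)² = (0.5 − (-0.0863))² + (-0.38 − (-0.0863))² + … = 10.7272
σ = √[10.7272 / 7] = 1.2379%
VaR = −(r̄ − z·σ) = −(-0.0863 − 1.960 × 1.2379) = −(-2.5126) = 2.5126%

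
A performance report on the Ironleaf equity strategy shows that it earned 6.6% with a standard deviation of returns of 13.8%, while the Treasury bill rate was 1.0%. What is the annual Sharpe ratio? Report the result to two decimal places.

Sharpe = (Rp − Rf) / σp = (6.6% − 1.0%) / 13.8% = 5.60% / 13.8% = 0.4058

0.41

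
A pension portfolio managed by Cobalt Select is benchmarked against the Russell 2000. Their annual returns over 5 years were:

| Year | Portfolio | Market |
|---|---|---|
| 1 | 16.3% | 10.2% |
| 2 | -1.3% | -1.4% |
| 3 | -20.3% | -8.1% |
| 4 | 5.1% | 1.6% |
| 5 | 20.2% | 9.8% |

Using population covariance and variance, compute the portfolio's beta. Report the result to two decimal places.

r̄p = 4.0000%,  r̄m = 2.4200%
Cov = Σ(rp − r̄p)(rm − r̄m) / 5 = 98.0460
Var(rm) = Σ(rm − r̄m)² / 5 = 48.1856
β = Cov / Var = 98.0460 / 48.1856 = 2.0348

2.03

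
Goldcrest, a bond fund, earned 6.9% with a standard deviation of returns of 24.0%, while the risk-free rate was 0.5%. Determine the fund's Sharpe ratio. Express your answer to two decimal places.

0.27

Sharpe = (Rp − Rf) / σp = (6.9% − 0.5%) / 24.0% = 6.40% / 24.0% = 0.2667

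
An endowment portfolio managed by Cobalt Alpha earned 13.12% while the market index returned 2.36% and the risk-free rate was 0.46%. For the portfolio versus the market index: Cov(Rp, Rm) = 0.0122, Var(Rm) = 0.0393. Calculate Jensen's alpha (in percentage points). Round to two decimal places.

β = Cov / Var = 0.0122 / 0.0393 = 0.3104
E[R] = Rf + β(Rm − Rf) = 0.46% + 0.3104 × (2.36% − 0.46%) = 1.0498%
α = Rp − E[R] = 13.12% − 1.0498% = 12.0702

12.07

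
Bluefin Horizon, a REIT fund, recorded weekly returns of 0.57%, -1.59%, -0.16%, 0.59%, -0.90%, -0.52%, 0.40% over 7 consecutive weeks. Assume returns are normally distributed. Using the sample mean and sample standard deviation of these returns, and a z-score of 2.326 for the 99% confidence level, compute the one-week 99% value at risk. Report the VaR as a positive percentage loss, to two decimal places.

2.15

μ = (0.57 − 1.59 − 0.16 + 0.59 − 0.9 − 0.52 + 0.4) / 7 = -0.2300%
Sample std dev = √[4.0968 / 6] = 0.8263%
VaR = −(μ − z·σ) = −(-0.2300 − 2.326 × 0.8263) = −(-2.1520) = 2.1520%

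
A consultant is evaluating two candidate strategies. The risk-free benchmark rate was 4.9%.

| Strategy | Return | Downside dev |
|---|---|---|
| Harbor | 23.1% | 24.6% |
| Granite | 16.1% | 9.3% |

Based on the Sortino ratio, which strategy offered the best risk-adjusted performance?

Harbor: Sortino ratio = (23.1% − 4.9%) / 24.6% = 0.740
Granite: Sortino ratio = (16.1% − 4.9%) / 9.3% = 1.204
Highest: Granite (1.204).

Granite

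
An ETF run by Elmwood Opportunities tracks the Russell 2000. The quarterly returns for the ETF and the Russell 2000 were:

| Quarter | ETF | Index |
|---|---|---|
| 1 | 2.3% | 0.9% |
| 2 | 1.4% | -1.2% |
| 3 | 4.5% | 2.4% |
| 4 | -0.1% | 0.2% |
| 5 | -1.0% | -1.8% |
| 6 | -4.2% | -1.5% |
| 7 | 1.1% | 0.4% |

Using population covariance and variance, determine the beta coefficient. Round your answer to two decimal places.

r̄p = 0.5714%,  r̄m = -0.0857%
Cov = Σ(rp − r̄p)(rm − r̄m) / 7 = 2.8647
Var(rm) = Σ(rm − r̄m)² / 7 = 1.9498
β = Cov / Var = 2.8647 / 1.9498 = 1.4692

1.47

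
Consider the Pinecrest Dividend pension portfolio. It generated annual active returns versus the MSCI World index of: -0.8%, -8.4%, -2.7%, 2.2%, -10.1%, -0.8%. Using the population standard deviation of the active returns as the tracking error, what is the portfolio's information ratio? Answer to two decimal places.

-0.78

μ = (-0.8 − 8.4 − 2.7 + 2.2 − 10.1 − 0.8) / 6 = -3.4333%
Σ(r − μ)² = 115.2533; population σ = √(115.2533/6) = 4.3828%
IR = μ / tracking error = -3.4333 / 4.3828 = -0.7834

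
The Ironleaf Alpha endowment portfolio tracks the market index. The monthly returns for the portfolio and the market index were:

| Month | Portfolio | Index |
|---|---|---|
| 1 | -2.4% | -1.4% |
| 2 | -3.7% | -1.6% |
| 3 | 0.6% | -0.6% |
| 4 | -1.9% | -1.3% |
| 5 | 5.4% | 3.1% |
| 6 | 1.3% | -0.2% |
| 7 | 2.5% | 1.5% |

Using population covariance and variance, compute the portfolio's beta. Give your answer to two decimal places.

1.72

r̄p = 0.2571%,  r̄m = -0.0714%
Cov = Σ(rp − r̄p)(rm − r̄m) / 7 = 4.5355
Var(rm) = Σ(rm − r̄m)² / 7 = 2.6335
β = Cov / Var = 4.5355 / 2.6335 = 1.7222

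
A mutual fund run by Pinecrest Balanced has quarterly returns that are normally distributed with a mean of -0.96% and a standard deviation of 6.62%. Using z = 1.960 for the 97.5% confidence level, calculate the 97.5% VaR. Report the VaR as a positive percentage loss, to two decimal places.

13.94

VaR (as % loss) = −(μ − z·σ) = −(-0.96% − 1.960 × 6.62%) = −(-13.9352%) = 13.9352%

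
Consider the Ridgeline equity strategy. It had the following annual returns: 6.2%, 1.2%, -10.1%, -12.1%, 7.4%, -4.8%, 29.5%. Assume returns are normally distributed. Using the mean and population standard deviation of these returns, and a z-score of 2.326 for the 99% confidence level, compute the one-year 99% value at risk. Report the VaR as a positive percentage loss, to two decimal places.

Mean return r̄ = 17.30 / 7 = 2.4714%
Σ(r − r̄)² = (6.2 − 2.4714)² + (1.2 − 2.4714)² + (-10.1 − 2.4714)² + … = 1193.5943
σ = √[1193.5943 / 7] = 13.0581%
VaR = −(r̄ − z·σ) = −(2.4714 − 2.326 × 13.0581) = −(-27.9017) = 27.9017%

27.90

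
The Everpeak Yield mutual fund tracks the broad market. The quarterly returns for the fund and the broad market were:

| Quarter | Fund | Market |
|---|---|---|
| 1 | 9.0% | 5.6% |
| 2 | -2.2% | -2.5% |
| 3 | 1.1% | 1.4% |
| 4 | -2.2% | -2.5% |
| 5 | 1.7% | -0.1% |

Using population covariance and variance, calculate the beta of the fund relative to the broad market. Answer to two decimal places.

r̄p = 1.4800%,  r̄m = 0.3800%
Cov = Σ(rp − r̄p)(rm − r̄m) / 5 = 11.9916
Var(rm) = Σ(rm − r̄m)² / 5 = 9.0216
β = Cov / Var = 11.9916 / 9.0216 = 1.3292

1.33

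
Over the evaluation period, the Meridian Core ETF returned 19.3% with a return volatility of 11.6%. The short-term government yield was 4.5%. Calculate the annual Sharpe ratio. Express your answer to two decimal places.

Sharpe = (Rp − Rf) / σp = (19.3% − 4.5%) / 11.6% = 14.80% / 11.6% = 1.2759

1.28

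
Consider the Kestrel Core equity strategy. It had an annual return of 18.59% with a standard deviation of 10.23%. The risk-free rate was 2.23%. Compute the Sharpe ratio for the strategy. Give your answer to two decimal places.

1.60

Sharpe = (Rp − Rf) / σp = (18.59% − 2.23%) / 10.23% = 16.36% / 10.23% = 1.5992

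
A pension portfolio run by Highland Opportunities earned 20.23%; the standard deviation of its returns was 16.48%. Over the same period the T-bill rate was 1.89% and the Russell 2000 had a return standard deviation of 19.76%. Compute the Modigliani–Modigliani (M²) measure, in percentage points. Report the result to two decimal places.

23.88

Sharpe = (Rp − Rf) / σp = (20.23% − 1.89%) / 16.48% = 1.1129
M² = Rf + Sharpe × σm = 1.89% + 1.1129 × 19.76% = 23.8809%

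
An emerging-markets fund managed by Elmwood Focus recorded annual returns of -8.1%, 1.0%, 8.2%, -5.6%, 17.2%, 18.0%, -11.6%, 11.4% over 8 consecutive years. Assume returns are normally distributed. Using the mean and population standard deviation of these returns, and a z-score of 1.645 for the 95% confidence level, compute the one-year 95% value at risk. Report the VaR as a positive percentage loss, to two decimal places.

r̄ = (-8.1 + 1 + 8.2 − 5.6 + 17.2 + 18 − 11.6 + 11.4) / 8 = 30.50 / 8 = 3.8125%
Σ(r − r̄)² = 933.2888; population σ = √(933.2888/8) = 10.8010%
VaR = −(r̄ − z·σ) = −(3.8125 − 1.645 × 10.8010) = −(-13.9551) = 13.9551%

13.96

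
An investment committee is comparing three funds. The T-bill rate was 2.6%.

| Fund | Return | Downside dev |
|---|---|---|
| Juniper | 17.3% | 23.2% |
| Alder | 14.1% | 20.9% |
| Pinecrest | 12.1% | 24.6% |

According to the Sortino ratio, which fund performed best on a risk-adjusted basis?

Juniper

Juniper: Sortino ratio = (17.3% − 2.6%) / 23.2% = 0.634
Alder: Sortino ratio = (14.1% − 2.6%) / 20.9% = 0.550
Pinecrest: Sortino ratio = (12.1% − 2.6%) / 24.6% = 0.386
Highest: Juniper (0.634).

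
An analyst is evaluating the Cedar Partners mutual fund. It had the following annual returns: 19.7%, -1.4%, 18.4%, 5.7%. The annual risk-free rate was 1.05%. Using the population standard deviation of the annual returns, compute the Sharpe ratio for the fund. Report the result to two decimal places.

1.08

Mean return r̄ = 42.40 / 4 = 10.6000%
Σ(r − r̄)² = 311.6600; population σ = √(311.6600/4) = 8.8269%
Sharpe = (r̄ − rf) / σ = (10.6000 − 1.05) / 8.8269 = 9.5500 / 8.8269 = 1.0819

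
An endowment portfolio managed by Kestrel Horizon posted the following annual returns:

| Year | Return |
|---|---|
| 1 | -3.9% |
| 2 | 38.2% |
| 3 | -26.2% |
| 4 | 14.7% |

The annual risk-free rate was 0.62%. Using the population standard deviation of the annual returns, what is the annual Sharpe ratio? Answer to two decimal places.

0.21

r̄ = (-3.9 + 38.2 − 26.2 + 14.7) / 4 = 22.80 / 4 = 5.7000%
Population σ = √[Σ(r − r̄)² / 4] = √[2247.0200 / 4] = √561.7550 = 23.7014%
Sharpe = (r̄ − rf) / σ = (5.7000 − 0.62) / 23.7014 = 5.0800 / 23.7014 = 0.2143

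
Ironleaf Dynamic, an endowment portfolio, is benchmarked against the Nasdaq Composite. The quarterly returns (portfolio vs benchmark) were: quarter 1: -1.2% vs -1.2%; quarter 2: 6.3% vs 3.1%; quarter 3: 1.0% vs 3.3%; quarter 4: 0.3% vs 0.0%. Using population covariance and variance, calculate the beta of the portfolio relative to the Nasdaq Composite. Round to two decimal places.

1.05

r̄p = 1.6000%,  r̄m = 1.3000%
Cov = Σ(rp − r̄p)(rm − r̄m) / 4 = 3.9875
Var(rm) = Σ(rm − r̄m)² / 4 = 3.7950
β = Cov / Var = 3.9875 / 3.7950 = 1.0507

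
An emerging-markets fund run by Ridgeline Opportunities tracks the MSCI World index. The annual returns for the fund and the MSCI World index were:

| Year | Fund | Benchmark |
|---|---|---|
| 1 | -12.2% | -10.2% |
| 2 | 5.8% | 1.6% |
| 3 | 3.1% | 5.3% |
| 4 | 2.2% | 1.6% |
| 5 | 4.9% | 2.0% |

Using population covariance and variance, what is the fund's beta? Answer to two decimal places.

1.16

r̄p = 0.7600%,  r̄m = 0.0600%
Cov = Σ(rp − r̄p)(rm − r̄m) / 5 = 32.6484
Var(rm) = Σ(rm − r̄m)² / 5 = 28.2464
β = Cov / Var = 32.6484 / 28.2464 = 1.1558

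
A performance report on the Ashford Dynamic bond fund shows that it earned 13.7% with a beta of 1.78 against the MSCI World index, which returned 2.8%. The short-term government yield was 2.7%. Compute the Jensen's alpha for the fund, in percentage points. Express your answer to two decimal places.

10.82

CAPM expected return = Rf + β(Rm − Rf) = 2.7% + 1.78 × (2.8% − 2.7%) = 2.7 + 1.78 × 0.10 = 2.8780%
Jensen's α = Rp − E[R] = 13.7% − 2.8780% = 10.8220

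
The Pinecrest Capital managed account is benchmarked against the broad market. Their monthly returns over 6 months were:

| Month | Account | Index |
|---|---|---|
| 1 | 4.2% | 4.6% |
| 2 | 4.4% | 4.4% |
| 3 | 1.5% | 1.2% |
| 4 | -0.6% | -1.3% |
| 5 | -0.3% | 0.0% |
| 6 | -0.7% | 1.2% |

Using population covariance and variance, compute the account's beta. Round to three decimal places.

r̄p = 1.4167%,  r̄m = 1.6833%
Cov = Σ(rp − r̄p)(rm − r̄m) / 6 = 4.3519
Var(rm) = Σ(rm − r̄m)² / 6 = 4.6814
β = Cov / Var = 4.3519 / 4.6814 = 0.9296

0.930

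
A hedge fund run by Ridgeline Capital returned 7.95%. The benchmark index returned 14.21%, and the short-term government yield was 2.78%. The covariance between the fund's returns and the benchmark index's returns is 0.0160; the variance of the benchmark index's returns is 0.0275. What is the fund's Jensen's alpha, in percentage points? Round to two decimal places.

β = Cov / Var = 0.0160 / 0.0275 = 0.5818
E[R] = Rf + β(Rm − Rf) = 2.78% + 0.5818 × (14.21% − 2.78%) = 9.4300%
α = Rp − E[R] = 7.95% − 9.4300% = -1.4800

-1.48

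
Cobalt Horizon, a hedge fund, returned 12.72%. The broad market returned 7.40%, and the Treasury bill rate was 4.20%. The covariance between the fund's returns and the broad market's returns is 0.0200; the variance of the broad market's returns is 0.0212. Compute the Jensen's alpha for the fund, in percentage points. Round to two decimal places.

β = Cov / Var = 0.0200 / 0.0212 = 0.9434
E[R] = Rf + β(Rm − Rf) = 4.20% + 0.9434 × (7.40% − 4.20%) = 7.2189%
α = Rp − E[R] = 12.72% − 7.2189% = 5.5011

5.50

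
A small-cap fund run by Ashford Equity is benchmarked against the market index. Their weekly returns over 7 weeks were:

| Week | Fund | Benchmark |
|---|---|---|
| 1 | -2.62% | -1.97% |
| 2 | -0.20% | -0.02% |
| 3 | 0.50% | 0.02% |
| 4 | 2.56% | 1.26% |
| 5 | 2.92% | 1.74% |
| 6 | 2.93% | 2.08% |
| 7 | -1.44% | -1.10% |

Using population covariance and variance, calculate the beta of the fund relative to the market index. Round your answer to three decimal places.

r̄p = 0.6643%,  r̄m = 0.2871%
Cov = Σ(rp − r̄p)(rm − r̄m) / 7 = 2.8321
Var(rm) = Σ(rm − r̄m)² / 7 = 1.9223
β = Cov / Var = 2.8321 / 1.9223 = 1.4733

1.473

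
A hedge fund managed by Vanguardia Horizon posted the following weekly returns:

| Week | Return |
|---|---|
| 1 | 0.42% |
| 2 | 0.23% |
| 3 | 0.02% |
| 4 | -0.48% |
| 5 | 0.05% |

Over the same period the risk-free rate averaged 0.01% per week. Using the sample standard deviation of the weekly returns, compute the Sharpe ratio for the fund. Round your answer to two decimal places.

0.11

μ = (0.42 + 0.23 + 0.02 − 0.48 + 0.05) / 5 = 0.240 / 5 = 0.0480%
Σ(r − μ)² = (0.42 − 0.0480)² + (0.23 − 0.0480)² + (0.02 − 0.0480)² + … = 0.4511
σ = √[0.4511 / 4] = 0.3358%
Sharpe = (μ − rf) / σ = (0.0480 − 0.01) / 0.3358 = 0.0380 / 0.3358 = 0.1132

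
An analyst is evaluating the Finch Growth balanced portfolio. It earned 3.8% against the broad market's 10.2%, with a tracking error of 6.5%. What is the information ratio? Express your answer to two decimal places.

-0.98

IR = (Rp − Rb) / TE = (3.8% − 10.2%) / 6.5% = -6.40% / 6.5% = -0.9846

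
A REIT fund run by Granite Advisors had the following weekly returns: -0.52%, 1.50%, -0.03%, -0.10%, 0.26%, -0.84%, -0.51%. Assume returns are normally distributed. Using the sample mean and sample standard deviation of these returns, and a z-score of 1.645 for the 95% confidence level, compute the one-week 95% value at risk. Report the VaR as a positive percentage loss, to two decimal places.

1.30

Mean return r̄ = -0.240 / 7 = -0.0343%
Sample std dev = √[3.5564 / 6] = 0.7699%
VaR = −(r̄ − z·σ) = −(-0.0343 − 1.645 × 0.7699) = −(-1.3008) = 1.3008%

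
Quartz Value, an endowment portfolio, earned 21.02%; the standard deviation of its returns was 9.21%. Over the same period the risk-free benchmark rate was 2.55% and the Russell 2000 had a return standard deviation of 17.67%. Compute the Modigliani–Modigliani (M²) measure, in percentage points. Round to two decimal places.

37.99

Sharpe = (Rp − Rf) / σp = (21.02% − 2.55%) / 9.21% = 2.0054
M² = Rf + Sharpe × σm = 2.55% + 2.0054 × 17.67% = 37.9854%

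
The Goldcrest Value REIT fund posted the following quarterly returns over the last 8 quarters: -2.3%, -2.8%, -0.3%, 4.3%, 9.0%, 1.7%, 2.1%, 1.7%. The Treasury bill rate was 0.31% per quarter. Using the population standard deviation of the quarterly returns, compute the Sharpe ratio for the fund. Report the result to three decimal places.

μ = (-2.3 − 2.8 − 0.3 + 4.3 + 9 + 1.7 + 2.1 + 1.7) / 8 = 1.6750%
Population σ = √[Σ(r − μ)² / 8] = √[100.4550 / 8] = √12.5569 = 3.5436%
Sharpe = (μ − rf) / σ = (1.6750 − 0.31) / 3.5436 = 1.3650 / 3.5436 = 0.3852

0.385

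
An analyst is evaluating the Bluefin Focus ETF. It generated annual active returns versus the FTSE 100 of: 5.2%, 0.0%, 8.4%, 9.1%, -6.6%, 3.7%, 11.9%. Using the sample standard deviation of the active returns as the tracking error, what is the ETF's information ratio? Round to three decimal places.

μ = (5.2 + 0 + 8.4 + 9.1 − 6.6 + 3.7 + 11.9) / 7 = 31.70 / 7 = 4.5286%
Sample std dev = √[235.7143 / 6] = 6.2678%
IR = μ / tracking error = 4.5286 / 6.2678 = 0.7225

0.723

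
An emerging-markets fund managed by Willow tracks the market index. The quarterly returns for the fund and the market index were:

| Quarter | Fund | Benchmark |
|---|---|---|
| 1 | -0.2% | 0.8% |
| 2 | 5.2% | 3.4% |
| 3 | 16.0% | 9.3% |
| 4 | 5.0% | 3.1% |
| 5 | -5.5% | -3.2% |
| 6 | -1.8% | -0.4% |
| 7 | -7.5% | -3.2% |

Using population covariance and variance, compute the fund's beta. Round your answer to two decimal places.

1.81

r̄p = 1.6000%,  r̄m = 1.4000%
Cov = Σ(rp − r̄p)(rm − r̄m) / 7 = 29.7800
Var(rm) = Σ(rm − r̄m)² / 7 = 16.4600
β = Cov / Var = 29.7800 / 16.4600 = 1.8092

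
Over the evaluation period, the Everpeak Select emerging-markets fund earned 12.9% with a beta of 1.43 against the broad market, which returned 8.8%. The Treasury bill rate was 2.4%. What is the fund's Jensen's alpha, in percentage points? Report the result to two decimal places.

1.35

CAPM expected return = Rf + β(Rm − Rf) = 2.4% + 1.43 × (8.8% − 2.4%) = 2.4 + 1.43 × 6.40 = 11.5520%
Jensen's α = Rp − E[R] = 12.9% − 11.5520% = 1.3480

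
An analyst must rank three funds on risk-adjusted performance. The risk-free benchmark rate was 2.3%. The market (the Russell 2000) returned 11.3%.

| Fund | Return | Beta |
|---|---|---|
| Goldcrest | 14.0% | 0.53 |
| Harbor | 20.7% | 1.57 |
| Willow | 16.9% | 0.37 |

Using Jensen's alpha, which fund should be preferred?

Willow

Goldcrest: α = 14.0% − [2.3% + 0.53 × (11.3% − 2.3%)] = 6.930
Harbor: α = 20.7% − [2.3% + 1.57 × (11.3% − 2.3%)] = 4.270
Willow: α = 16.9% − [2.3% + 0.37 × (11.3% − 2.3%)] = 11.270
Highest: Willow (11.270).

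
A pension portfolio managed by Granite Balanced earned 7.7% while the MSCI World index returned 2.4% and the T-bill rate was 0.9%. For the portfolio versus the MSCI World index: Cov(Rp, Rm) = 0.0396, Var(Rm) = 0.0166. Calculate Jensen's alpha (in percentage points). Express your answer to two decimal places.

3.22

β = Cov / Var = 0.0396 / 0.0166 = 2.3855
E[R] = Rf + β(Rm − Rf) = 0.9% + 2.3855 × (2.4% − 0.9%) = 4.4783%
α = Rp − E[R] = 7.7% − 4.4783% = 3.2217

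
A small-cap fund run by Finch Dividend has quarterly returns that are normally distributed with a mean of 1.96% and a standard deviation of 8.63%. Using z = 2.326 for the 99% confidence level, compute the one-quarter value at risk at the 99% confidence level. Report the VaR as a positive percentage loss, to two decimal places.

18.11

VaR (as % loss) = −(μ − z·σ) = −(1.96% − 2.326 × 8.63%) = −(-18.11338%) = 18.11338%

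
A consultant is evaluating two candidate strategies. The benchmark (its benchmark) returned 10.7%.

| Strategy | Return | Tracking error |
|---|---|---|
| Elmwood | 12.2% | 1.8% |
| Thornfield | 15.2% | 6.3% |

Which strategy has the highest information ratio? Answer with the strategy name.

Elmwood: IR = (12.2% − 10.7%) / 1.8% = 0.833
Thornfield: IR = (15.2% − 10.7%) / 6.3% = 0.714
Highest: Elmwood (0.833).

Elmwood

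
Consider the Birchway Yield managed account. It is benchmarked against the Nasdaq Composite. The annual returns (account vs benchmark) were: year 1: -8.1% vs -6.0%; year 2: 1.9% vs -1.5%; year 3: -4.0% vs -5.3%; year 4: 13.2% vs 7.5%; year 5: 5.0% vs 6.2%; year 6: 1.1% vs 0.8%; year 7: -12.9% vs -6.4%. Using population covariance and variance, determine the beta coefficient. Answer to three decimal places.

1.393

r̄p = -0.5429%,  r̄m = -0.6714%
Cov = Σ(rp − r̄p)(rm − r̄m) / 7 = 39.6912
Var(rm) = Σ(rm − r̄m)² / 7 = 28.4963
β = Cov / Var = 39.6912 / 28.4963 = 1.3929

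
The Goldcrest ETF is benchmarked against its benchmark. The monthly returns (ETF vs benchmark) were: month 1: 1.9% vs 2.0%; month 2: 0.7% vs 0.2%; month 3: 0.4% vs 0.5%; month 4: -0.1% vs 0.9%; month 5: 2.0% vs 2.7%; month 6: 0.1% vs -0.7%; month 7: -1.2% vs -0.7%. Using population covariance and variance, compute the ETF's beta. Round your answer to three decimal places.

r̄p = 0.5429%,  r̄m = 0.7000%
Cov = Σ(rp − r̄p)(rm − r̄m) / 7 = 1.0800
Var(rm) = Σ(rm − r̄m)² / 7 = 1.4200
β = Cov / Var = 1.0800 / 1.4200 = 0.7606

0.761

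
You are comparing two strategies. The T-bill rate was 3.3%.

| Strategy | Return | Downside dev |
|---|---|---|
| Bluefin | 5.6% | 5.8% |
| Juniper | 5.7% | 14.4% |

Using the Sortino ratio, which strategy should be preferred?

Bluefin: Sortino ratio = (5.6% − 3.3%) / 5.8% = 0.397
Juniper: Sortino ratio = (5.7% − 3.3%) / 14.4% = 0.167
Highest: Bluefin (0.397).

Bluefin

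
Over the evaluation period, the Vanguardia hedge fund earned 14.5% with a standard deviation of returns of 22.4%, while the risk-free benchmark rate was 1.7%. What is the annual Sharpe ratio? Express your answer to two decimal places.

0.57

Sharpe = (Rp − Rf) / σp = (14.5% − 1.7%) / 22.4% = 12.80% / 22.4% = 0.5714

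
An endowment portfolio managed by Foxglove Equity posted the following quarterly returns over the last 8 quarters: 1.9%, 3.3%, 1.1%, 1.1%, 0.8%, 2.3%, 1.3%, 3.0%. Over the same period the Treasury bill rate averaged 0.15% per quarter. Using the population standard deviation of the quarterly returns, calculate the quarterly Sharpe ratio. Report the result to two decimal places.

1.94

μ = (1.9 + 3.3 + 1.1 + 1.1 + 0.8 + 2.3 + 1.3 + 3) / 8 = 14.80 / 8 = 1.8500%
Population std dev = √[6.1600 / 8] = 0.8775%
Sharpe = (μ − rf) / σ = (1.8500 − 0.15) / 0.8775 = 1.7000 / 0.8775 = 1.9373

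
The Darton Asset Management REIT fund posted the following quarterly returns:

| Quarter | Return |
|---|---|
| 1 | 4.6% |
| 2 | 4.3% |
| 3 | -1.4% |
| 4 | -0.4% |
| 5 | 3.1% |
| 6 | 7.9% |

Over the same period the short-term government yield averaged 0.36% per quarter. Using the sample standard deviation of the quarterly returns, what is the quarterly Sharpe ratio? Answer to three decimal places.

0.772

Mean return μ = 18.10 / 6 = 3.0167%
Σ(r − μ)² = (4.6 − 3.0167)² + (4.3 − 3.0167)² + (-1.4 − 3.0167)² + … = 59.1883
sample σ = √(59.1883 / 5) = √11.8377 = 3.4406%
Sharpe = (μ − rf) / σ = (3.0167 − 0.36) / 3.4406 = 2.6567 / 3.4406 = 0.7722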